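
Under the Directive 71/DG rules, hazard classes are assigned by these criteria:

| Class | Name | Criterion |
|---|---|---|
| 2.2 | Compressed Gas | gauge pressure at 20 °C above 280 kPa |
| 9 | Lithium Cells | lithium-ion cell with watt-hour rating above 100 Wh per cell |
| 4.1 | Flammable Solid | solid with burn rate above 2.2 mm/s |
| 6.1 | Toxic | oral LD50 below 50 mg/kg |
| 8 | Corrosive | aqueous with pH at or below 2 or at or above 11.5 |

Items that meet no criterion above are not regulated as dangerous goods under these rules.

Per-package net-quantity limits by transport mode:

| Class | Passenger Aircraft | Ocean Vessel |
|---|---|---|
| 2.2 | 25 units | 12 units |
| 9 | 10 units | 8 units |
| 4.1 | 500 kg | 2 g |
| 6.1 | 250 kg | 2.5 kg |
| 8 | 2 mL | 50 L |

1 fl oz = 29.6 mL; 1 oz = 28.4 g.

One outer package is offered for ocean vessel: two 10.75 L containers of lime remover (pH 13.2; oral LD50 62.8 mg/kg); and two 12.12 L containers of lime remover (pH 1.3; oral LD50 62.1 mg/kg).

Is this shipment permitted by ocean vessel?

Lime remover: pH 13.2 ≥ 11.5 → Class 8 (Corrosive).
pH 1.3 meets the Class 8 criterion (Corrosive), so the lime remover is Class 8.
Total Class 8: (two 10.75 L containers = 21.5 L) + (two 12.12 L containers = 24.24 L) = 45.74 L.
That is within the Class 8 ocean vessel limit of 50 L.

Yes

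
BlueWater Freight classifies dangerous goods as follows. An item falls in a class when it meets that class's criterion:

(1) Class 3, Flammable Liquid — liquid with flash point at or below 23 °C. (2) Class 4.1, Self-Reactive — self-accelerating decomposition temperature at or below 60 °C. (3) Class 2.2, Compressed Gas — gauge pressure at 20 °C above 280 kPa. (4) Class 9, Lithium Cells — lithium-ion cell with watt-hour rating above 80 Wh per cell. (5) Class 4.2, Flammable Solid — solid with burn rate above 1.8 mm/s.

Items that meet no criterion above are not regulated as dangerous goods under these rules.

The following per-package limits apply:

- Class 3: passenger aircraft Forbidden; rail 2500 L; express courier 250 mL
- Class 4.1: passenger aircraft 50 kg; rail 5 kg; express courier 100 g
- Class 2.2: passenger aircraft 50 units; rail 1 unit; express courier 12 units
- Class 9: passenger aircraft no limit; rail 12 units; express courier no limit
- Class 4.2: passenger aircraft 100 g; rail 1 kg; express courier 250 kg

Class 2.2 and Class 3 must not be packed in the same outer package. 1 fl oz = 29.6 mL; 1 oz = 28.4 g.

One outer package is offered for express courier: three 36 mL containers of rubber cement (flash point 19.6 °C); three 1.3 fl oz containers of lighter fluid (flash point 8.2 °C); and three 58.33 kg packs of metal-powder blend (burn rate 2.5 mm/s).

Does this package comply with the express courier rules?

Rubber cement: flash point 19.6 °C ≤ 23 °C → Class 3 (Flammable Liquid).
With flash point 8.2 °C (≤ 23 °C), the lighter fluid falls in Class 3.
The metal-powder blend has burn rate 2.5 mm/s, which is > 1.8 mm/s, so it is Class 4.2 (Flammable Solid).
Total Class 3: (three 36 mL containers = 108 mL) + (three 1.3 fl oz containers = 115.44 mL) = 223.44 mL.
223.44 mL is within the express courier limit of 250 mL for Class 3.
Class 4.2 quantity: three 58.33 kg packs = 174.99 kg.
174.99 kg ≤ 250 kg (express courier limit, Class 4.2) — within limit.
The segregation rule (Class 2.2 with Class 3) does not apply to Class 3 with Class 4.2.
Every hazard class is within its express courier limit and no segregation rule is violated.

Yes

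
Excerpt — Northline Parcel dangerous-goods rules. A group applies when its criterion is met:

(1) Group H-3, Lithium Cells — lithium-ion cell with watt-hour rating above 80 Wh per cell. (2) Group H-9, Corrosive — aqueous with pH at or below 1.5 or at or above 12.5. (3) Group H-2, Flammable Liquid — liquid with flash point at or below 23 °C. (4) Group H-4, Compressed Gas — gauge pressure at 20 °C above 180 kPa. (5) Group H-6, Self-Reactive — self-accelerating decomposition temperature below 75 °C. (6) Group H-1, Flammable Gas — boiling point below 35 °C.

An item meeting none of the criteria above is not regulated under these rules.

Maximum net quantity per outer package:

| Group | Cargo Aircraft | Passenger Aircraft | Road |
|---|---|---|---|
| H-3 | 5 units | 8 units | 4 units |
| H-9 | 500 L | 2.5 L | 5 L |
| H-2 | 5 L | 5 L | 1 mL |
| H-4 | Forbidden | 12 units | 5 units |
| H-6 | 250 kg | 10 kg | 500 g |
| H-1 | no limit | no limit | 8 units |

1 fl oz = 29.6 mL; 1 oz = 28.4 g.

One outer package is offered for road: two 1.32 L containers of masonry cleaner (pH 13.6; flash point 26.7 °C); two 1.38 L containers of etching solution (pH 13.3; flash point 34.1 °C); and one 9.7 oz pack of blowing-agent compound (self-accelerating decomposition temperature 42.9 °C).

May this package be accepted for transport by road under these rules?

Masonry cleaner: pH 13.6 ≥ 12.5 → Group H-9 (Corrosive).
pH 13.3 meets the Group H-9 criterion (Corrosive), so the etching solution is Group H-9.
The blowing-agent compound has self-accelerating decomposition temperature 42.9 °C, which is < 75 °C, so it is Group H-6 (Self-Reactive).
Total Group H-9: (two 1.32 L containers = 2.64 L) + (two 1.38 L containers = 2.76 L) = 5.4 L.
That exceeds the Group H-9 road limit of 5 L.
Group H-6 quantity: one 9.7 oz pack = 275.48 g.
That is within the Group H-6 road limit of 500 g.

No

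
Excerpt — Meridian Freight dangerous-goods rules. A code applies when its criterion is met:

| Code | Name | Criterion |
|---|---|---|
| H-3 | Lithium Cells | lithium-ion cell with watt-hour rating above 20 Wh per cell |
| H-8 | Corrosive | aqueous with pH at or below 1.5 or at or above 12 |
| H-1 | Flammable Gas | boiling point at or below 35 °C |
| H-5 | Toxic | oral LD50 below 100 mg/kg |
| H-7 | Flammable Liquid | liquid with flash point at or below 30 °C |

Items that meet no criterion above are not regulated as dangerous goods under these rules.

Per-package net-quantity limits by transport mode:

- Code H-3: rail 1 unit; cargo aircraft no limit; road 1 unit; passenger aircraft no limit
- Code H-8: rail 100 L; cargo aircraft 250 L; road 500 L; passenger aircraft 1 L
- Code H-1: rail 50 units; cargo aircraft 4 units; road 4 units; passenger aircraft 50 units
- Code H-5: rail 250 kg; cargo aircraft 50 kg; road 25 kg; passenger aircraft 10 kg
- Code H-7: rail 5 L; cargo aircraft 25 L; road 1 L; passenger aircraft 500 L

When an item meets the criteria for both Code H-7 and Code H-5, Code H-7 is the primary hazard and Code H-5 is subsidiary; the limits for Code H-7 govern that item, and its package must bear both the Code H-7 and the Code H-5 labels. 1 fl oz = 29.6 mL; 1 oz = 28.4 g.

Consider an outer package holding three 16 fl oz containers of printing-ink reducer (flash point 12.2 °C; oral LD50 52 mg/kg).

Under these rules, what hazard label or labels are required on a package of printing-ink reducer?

The printing-ink reducer has flash point 12.2 °C, which is ≤ 30 °C, so it is Code H-7 (Flammable Liquid).
Printing-ink reducer: oral LD50 52 mg/kg < 100 mg/kg → Code H-5 (Toxic).
By the precedence rule Code H-7 is primary and Code H-5 is subsidiary, and that rule requires both labels on the package.

Code H-5 and H-7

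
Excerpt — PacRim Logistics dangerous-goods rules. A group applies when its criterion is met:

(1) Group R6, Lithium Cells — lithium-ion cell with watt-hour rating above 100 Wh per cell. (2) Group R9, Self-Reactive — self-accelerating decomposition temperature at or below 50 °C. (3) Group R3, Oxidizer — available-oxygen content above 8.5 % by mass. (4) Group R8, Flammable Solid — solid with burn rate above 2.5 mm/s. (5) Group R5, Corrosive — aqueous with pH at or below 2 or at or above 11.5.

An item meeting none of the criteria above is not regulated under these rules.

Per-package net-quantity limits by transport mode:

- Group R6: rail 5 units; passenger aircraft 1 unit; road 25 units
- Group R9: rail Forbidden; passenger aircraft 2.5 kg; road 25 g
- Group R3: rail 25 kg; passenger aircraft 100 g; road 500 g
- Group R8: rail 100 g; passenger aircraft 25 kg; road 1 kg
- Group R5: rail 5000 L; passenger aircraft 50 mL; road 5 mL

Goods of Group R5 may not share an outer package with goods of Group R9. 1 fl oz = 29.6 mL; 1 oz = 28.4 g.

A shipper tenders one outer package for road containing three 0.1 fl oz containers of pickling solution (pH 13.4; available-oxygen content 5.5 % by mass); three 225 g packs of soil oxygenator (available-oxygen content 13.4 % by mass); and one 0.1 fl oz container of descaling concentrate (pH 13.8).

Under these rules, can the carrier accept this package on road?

No

Pickling solution: pH 13.4 ≥ 11.5 → Group R5 (Corrosive).
Soil oxygenator: available-oxygen content 13.4 % by mass > 8.5 % by mass → Group R3 (Oxidizer).
With pH 13.8 (≥ 11.5), the descaling concentrate falls in Group R5.
Total Group R5: (three 0.1 fl oz containers = 8.88 mL) + (one 0.1 fl oz container = 2.96 mL) = 11.84 mL.
11.84 mL > 5 mL (road limit, Group R5) — over the limit.
Group R3 quantity: three 225 g packs = 675 g.
675 g exceeds the road limit of 500 g for Group R3.
The segregation rule (Group R5 with Group R9) does not apply to Group R5 with Group R3.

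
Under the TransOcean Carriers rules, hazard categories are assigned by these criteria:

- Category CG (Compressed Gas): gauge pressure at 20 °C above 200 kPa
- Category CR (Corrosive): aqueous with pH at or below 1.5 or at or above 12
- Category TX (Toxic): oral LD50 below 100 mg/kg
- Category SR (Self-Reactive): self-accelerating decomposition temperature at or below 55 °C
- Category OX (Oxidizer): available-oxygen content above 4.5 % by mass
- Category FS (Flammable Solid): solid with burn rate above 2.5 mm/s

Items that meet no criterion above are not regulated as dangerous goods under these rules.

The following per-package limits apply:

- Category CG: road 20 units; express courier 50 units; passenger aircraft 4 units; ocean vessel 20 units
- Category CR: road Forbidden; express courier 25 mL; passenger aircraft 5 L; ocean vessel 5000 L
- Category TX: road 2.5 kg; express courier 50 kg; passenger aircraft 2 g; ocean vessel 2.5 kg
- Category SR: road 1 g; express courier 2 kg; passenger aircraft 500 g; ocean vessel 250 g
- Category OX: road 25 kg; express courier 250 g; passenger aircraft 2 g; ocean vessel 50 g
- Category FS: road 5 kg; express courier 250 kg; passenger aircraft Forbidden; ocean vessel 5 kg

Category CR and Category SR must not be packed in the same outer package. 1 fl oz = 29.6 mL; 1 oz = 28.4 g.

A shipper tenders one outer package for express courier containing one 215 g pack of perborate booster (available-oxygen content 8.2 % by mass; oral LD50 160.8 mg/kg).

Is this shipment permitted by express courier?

Available-oxygen content 8.2 % by mass meets the Category OX criterion (Oxidizer), so the perborate booster is Category OX.
Category OX quantity: 215 g.
215 g is within the express courier limit of 250 g for Category OX.

Yes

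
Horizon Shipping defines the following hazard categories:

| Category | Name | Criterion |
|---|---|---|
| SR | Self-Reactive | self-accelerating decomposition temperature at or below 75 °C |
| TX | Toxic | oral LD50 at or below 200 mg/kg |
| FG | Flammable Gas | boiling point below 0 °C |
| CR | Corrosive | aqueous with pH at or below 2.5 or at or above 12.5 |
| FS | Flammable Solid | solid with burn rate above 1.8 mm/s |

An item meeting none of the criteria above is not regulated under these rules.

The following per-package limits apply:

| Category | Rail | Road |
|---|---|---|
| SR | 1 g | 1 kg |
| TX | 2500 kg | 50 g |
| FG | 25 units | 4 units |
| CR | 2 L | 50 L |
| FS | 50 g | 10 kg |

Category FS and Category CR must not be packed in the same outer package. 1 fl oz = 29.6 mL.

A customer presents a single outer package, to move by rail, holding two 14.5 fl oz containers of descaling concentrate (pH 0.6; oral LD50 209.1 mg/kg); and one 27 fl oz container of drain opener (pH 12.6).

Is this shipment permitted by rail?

Descaling concentrate: pH 0.6 ≤ 2.5 → Category CR (Corrosive).
The drain opener has pH 12.6, which is ≥ 12.5, so it is Category CR (Corrosive).
Total Category CR: (two 14.5 fl oz containers = 858.4 mL) + (one 27 fl oz container = 799.2 mL) = 1657.6 mL.
1657.6 mL is within the rail limit of 2 L for Category CR.

Yes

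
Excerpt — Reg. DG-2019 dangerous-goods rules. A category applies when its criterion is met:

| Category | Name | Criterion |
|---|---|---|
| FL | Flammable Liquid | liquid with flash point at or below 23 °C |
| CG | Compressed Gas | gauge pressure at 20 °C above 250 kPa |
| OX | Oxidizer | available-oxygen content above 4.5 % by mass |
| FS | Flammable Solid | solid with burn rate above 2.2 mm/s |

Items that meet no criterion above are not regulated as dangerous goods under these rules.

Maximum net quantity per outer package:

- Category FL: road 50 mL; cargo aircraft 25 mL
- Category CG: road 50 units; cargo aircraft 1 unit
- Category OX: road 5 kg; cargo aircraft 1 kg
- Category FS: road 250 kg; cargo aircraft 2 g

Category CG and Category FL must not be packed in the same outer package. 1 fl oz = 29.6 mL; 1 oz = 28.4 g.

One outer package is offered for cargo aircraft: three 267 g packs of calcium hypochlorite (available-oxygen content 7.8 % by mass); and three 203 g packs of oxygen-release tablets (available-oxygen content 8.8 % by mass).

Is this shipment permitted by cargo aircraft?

Calcium hypochlorite: available-oxygen content 7.8 % by mass > 4.5 % by mass → Category OX (Oxidizer).
Available-oxygen content 8.8 % by mass meets the Category OX criterion (Oxidizer), so the oxygen-release tablets are Category OX.
Category OX net quantity: (three 267 g packs = 801 g) + (three 203 g packs = 609 g) = 1.41 kg.
1.41 kg > 1 kg (cargo aircraft limit, Category OX) — over the limit.

No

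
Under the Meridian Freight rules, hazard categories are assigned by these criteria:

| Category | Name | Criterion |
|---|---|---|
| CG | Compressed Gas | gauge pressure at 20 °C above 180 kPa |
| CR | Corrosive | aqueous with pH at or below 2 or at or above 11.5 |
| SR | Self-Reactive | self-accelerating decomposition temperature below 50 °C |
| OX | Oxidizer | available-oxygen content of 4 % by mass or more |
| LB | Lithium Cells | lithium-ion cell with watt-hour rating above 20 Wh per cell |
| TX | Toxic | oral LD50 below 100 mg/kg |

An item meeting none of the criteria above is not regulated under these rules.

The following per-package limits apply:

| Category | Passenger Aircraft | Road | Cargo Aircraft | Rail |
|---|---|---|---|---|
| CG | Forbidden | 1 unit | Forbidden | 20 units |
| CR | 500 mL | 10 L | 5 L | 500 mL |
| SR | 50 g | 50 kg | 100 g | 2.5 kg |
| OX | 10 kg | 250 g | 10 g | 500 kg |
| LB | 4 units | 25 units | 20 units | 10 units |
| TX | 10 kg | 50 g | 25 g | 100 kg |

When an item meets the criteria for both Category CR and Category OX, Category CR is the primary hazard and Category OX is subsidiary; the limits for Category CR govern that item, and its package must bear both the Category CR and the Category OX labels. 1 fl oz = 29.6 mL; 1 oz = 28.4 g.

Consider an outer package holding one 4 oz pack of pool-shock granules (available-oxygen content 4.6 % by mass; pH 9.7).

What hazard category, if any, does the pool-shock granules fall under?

The pool-shock granules have available-oxygen content 4.6 % by mass, which is ≥ 4 % by mass, so they are Category OX (Oxidizer).

Category OX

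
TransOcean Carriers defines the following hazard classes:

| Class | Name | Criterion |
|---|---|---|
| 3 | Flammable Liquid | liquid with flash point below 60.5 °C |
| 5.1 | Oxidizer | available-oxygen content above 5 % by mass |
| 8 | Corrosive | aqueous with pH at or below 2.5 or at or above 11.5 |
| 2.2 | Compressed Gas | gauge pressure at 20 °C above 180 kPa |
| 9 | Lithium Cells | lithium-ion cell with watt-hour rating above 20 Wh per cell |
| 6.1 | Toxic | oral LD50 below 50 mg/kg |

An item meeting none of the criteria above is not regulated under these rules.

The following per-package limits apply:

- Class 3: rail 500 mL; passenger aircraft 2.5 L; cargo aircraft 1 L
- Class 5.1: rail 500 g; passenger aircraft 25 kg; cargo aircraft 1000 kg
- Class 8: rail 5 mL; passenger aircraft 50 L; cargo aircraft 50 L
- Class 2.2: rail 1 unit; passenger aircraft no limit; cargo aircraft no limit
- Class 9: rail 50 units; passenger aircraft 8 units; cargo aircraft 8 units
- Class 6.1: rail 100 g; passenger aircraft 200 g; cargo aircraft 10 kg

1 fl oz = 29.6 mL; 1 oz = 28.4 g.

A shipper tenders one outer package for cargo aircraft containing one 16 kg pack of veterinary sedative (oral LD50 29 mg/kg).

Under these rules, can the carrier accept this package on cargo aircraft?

No

The veterinary sedative has oral LD50 29 mg/kg, which is < 50 mg/kg, so it is Class 6.1 (Toxic).
Class 6.1 quantity: 16 kg.
16 kg exceeds the cargo aircraft limit of 10 kg for Class 6.1.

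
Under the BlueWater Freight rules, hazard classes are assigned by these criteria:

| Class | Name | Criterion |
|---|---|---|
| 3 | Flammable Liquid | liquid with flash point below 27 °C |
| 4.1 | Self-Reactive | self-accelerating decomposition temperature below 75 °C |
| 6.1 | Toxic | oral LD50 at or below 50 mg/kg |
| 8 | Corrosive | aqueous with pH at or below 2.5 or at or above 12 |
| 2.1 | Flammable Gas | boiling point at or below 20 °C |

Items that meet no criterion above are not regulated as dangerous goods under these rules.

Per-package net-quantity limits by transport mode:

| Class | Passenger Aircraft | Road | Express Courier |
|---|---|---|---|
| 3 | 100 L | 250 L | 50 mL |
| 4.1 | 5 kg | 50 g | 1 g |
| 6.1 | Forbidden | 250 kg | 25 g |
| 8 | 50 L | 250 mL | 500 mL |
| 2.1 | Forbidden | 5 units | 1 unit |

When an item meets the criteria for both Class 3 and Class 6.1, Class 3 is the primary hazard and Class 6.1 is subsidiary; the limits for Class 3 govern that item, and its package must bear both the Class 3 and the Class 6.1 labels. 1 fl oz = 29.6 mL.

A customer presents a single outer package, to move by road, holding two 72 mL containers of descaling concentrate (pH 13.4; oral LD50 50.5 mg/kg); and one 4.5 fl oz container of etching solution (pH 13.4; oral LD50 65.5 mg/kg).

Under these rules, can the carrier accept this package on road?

With pH 13.4 (≥ 12), the descaling concentrate falls in Class 8.
pH 13.4 meets the Class 8 criterion (Corrosive), so the etching solution is Class 8.
Class 8 net quantity: (two 72 mL containers = 144 mL) + (one 4.5 fl oz container = 133.2 mL) = 277.2 mL.
That exceeds the Class 8 road limit of 250 mL.

No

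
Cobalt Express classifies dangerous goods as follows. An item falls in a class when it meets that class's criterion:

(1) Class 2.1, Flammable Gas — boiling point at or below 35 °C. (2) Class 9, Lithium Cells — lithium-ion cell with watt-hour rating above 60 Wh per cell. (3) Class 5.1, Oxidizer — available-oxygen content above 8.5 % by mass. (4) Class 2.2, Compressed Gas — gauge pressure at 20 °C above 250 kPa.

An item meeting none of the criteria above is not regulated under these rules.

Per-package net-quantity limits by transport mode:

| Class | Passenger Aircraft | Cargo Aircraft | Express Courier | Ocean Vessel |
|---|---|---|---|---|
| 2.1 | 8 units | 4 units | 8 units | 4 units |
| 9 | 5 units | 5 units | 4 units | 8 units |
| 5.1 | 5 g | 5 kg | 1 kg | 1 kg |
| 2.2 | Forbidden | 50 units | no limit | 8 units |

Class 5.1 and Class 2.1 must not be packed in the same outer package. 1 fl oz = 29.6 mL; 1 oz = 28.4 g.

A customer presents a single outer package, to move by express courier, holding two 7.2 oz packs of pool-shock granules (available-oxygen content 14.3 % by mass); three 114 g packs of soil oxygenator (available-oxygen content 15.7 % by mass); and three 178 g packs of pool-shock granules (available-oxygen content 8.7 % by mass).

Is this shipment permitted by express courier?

No

With available-oxygen content 14.3 % by mass (> 8.5 % by mass), the pool-shock granules fall in Class 5.1.
With available-oxygen content 15.7 % by mass (> 8.5 % by mass), the soil oxygenator falls in Class 5.1.
The pool-shock granules have available-oxygen content 8.7 % by mass, which is > 8.5 % by mass, so they are Class 5.1 (Oxidizer).
Total Class 5.1: (two 7.2 oz packs = 408.96 g) + (three 114 g packs = 342 g) + (three 178 g packs = 534 g) = 1284.96 g.
1284.96 g > 1 kg (express courier limit, Class 5.1) — over the limit.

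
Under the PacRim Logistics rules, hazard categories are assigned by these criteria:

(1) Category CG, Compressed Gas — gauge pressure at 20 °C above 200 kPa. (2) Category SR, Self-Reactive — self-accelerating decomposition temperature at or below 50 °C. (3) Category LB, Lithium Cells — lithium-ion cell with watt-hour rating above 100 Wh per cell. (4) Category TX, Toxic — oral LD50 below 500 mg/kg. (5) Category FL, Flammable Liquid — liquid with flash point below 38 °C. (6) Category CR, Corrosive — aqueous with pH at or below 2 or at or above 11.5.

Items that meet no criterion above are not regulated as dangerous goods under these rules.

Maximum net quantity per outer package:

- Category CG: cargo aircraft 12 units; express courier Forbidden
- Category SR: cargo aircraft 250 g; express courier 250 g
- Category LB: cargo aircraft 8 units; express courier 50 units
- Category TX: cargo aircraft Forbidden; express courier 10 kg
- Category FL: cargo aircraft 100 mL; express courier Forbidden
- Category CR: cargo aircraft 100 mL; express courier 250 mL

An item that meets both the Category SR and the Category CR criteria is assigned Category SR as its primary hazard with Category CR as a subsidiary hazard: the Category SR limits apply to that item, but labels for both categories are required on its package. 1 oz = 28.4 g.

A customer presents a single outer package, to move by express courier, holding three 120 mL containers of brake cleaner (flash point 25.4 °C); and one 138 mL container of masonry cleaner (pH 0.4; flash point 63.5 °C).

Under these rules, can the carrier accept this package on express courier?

No

Brake cleaner: flash point 25.4 °C < 38 °C → Category FL (Flammable Liquid).
pH 0.4 meets the Category CR criterion (Corrosive), so the masonry cleaner is Category CR.
Category CR quantity: 138 mL.
138 mL is within the express courier limit of 250 mL for Category CR.
Category FL quantity: three 120 mL containers = 360 mL.
By express courier, Category FL is Forbidden regardless of quantity.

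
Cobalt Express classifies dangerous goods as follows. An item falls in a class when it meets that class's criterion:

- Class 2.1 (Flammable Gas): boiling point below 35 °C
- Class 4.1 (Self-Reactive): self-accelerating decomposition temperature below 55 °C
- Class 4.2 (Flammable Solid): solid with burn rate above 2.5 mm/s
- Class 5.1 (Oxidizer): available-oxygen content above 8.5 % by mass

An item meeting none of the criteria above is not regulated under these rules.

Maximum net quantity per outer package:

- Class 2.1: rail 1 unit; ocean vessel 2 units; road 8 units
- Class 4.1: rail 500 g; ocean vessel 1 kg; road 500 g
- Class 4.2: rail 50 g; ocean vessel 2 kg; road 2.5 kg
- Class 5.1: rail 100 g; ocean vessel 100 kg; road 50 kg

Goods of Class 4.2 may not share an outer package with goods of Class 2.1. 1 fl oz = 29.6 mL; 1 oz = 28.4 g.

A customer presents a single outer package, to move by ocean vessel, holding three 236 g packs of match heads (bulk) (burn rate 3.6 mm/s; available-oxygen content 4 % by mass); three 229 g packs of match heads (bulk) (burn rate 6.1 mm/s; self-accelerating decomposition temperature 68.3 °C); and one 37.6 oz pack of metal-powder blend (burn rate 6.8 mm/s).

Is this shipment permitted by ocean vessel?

With burn rate 3.6 mm/s (> 2.5 mm/s), the match heads (bulk) fall in Class 4.2.
Burn rate 6.1 mm/s meets the Class 4.2 criterion (Flammable Solid), so the match heads (bulk) are Class 4.2.
The metal-powder blend has burn rate 6.8 mm/s, which is > 2.5 mm/s, so it is Class 4.2 (Flammable Solid).
Total Class 4.2: (three 236 g packs = 708 g) + (three 229 g packs = 687 g) + (one 37.6 oz pack = 1067.84 g) = 2462.84 g.
2462.84 g > 2 kg (ocean vessel limit, Class 4.2) — over the limit.

No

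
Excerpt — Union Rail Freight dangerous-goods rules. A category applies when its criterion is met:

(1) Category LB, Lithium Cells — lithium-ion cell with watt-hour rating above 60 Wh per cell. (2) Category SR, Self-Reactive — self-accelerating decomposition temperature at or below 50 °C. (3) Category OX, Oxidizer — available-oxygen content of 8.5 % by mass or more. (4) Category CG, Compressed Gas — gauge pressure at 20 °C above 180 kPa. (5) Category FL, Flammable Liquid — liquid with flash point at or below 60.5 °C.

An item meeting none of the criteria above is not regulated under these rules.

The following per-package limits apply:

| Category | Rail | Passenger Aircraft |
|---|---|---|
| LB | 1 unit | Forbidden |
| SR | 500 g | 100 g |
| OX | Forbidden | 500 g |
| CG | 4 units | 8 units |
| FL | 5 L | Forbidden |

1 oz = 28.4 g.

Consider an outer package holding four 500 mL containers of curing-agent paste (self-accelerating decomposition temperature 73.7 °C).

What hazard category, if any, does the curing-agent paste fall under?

Not regulated

self-accelerating decomposition temperature 73.7 °C is not below 50 °C, so Category SR does not apply.
No criterion is met, so the item is not regulated.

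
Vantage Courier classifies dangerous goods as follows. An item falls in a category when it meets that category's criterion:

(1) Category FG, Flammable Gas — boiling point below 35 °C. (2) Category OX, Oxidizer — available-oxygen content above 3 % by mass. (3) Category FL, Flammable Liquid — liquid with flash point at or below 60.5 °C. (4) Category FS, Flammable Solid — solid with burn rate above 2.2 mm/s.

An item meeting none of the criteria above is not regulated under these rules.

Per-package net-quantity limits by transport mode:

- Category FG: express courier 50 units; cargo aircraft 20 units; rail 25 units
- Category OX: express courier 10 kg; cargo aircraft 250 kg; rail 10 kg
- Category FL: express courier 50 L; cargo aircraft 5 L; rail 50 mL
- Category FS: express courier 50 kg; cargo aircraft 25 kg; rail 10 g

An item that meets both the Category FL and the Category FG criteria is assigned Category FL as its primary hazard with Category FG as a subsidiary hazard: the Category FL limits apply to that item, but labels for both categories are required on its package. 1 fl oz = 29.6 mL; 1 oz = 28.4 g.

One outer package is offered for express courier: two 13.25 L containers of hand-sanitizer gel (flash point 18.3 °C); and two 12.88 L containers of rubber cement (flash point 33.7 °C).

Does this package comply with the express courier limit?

No

Flash point 18.3 °C meets the Category FL criterion (Flammable Liquid), so the hand-sanitizer gel is Category FL.
With flash point 33.7 °C (≤ 60.5 °C), the rubber cement falls in Category FL.
Category FL net quantity: (two 13.25 L containers = 26.5 L) + (two 12.88 L containers = 25.76 L) = 52.26 L.
52.26 L > 50 L (express courier limit, Category FL) — over the limit.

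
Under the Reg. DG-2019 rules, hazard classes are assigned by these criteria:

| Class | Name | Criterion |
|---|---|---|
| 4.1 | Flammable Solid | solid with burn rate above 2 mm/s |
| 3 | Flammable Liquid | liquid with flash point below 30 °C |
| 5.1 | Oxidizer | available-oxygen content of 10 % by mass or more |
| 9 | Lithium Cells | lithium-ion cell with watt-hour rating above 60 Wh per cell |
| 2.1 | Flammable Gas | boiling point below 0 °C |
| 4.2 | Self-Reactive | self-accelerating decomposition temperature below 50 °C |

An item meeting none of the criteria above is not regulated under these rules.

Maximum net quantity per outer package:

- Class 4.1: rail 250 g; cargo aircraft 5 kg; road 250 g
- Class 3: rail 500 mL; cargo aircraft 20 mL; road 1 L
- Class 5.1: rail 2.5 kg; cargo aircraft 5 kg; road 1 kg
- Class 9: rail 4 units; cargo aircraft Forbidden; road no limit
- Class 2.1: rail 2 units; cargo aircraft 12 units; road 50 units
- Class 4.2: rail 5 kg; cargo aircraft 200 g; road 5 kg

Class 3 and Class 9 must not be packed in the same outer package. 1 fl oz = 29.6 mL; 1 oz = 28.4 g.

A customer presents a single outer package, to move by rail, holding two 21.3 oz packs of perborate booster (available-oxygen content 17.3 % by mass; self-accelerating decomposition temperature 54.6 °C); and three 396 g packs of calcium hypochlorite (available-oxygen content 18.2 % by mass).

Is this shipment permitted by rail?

Yes

Available-oxygen content 17.3 % by mass meets the Class 5.1 criterion (Oxidizer), so the perborate booster is Class 5.1.
Available-oxygen content 18.2 % by mass meets the Class 5.1 criterion (Oxidizer), so the calcium hypochlorite is Class 5.1.
Total Class 5.1: (two 21.3 oz packs = 1209.84 g) + (three 396 g packs = 1.188 kg) = 2397.84 g.
That is within the Class 5.1 rail limit of 2.5 kg.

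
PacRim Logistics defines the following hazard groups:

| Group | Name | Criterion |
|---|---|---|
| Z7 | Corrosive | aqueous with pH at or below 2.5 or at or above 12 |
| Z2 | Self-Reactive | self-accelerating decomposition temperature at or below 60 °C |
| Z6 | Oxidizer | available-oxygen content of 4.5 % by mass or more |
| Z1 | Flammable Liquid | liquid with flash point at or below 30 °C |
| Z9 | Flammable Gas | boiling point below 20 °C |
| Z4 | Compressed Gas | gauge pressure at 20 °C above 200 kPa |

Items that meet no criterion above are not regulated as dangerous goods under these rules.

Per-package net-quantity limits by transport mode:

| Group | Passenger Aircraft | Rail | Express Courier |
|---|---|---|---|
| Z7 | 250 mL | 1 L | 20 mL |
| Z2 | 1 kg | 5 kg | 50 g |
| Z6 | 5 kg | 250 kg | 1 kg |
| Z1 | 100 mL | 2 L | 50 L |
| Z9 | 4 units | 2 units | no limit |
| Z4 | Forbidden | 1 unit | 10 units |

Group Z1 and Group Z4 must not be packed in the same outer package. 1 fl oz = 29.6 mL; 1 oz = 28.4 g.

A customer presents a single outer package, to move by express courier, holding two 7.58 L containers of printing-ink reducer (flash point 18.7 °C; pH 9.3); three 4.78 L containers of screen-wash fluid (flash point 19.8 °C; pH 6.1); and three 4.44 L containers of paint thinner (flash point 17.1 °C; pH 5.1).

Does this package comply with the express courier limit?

Yes

The printing-ink reducer has flash point 18.7 °C, which is ≤ 30 °C, so it is Group Z1 (Flammable Liquid).
With flash point 19.8 °C (≤ 30 °C), the screen-wash fluid falls in Group Z1.
With flash point 17.1 °C (≤ 30 °C), the paint thinner falls in Group Z1.
Total Group Z1: (two 7.58 L containers = 15.16 L) + (three 4.78 L containers = 14.34 L) + (three 4.44 L containers = 13.32 L) = 42.82 L.
42.82 L is within the express courier limit of 50 L for Group Z1.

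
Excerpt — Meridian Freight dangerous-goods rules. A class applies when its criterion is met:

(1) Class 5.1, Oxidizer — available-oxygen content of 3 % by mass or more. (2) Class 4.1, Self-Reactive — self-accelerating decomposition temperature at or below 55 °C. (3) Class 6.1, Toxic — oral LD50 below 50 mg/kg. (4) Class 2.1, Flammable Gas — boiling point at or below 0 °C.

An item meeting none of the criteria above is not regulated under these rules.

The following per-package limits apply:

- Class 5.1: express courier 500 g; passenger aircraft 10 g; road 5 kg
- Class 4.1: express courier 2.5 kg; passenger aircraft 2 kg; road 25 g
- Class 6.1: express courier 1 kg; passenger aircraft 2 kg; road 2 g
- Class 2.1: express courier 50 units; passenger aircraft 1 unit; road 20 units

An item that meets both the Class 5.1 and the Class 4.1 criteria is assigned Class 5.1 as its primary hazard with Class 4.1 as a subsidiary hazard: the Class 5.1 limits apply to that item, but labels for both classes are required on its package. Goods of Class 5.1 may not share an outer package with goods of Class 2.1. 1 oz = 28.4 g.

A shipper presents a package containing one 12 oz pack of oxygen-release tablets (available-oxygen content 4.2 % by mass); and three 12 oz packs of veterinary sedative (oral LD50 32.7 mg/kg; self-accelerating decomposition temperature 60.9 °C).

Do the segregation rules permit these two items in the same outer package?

Available-oxygen content 4.2 % by mass meets the Class 5.1 criterion (Oxidizer), so the oxygen-release tablets are Class 5.1.
Oral LD50 32.7 mg/kg meets the Class 6.1 criterion (Toxic), so the veterinary sedative is Class 6.1.
No segregation rule bars Class 5.1 with Class 6.1.

Yes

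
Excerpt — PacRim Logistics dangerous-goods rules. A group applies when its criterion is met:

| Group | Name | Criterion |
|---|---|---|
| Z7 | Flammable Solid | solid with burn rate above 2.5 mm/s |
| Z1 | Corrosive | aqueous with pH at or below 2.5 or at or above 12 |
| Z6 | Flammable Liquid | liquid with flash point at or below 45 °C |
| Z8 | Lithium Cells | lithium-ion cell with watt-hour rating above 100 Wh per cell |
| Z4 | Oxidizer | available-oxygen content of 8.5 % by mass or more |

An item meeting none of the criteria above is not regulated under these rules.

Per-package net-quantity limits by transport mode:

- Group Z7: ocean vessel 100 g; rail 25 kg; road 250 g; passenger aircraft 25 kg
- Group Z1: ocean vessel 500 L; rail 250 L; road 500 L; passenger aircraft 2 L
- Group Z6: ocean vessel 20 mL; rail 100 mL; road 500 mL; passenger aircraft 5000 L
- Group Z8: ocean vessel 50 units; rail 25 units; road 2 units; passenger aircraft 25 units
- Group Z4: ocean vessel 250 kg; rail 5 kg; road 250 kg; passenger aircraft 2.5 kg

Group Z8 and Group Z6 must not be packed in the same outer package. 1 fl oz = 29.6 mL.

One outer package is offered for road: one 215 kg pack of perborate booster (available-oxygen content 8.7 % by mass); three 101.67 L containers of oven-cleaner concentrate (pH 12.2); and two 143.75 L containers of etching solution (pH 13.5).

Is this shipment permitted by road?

Perborate booster: available-oxygen content 8.7 % by mass ≥ 8.5 % by mass → Group Z4 (Oxidizer).
With pH 12.2 (≥ 12), the oven-cleaner concentrate falls in Group Z1.
Etching solution: pH 13.5 ≥ 12 → Group Z1 (Corrosive).
Group Z1 net quantity: (three 101.67 L containers = 305.01 L) + (two 143.75 L containers = 287.5 L) = 592.51 L.
592.51 L > 500 L (road limit, Group Z1) — over the limit.
Group Z4 quantity: 215 kg.
That is within the Group Z4 road limit of 250 kg.
The segregation rule (Group Z8 with Group Z6) does not apply to Group Z1 with Group Z4.

No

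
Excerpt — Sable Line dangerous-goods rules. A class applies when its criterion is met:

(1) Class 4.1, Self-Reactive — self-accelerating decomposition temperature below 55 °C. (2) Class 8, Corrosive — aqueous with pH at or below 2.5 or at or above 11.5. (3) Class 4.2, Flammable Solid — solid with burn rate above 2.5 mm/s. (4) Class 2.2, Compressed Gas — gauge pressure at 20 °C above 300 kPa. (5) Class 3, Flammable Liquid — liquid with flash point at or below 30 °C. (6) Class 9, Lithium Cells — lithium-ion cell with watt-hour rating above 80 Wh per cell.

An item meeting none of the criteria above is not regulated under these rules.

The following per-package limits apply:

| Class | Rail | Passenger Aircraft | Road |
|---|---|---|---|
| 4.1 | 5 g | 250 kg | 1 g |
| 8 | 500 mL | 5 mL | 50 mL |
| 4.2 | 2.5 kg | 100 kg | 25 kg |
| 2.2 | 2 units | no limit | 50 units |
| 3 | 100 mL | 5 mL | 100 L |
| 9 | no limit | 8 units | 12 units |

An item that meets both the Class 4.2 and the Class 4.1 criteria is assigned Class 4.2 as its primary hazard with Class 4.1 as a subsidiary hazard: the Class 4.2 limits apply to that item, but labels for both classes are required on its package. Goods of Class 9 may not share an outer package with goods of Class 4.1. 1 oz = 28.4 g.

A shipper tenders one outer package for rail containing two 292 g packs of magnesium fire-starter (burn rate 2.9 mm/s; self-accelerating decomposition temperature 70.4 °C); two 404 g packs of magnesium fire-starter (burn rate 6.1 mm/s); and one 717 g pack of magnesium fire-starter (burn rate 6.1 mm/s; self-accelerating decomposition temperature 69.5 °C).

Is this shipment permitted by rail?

With burn rate 2.9 mm/s (> 2.5 mm/s), the magnesium fire-starter falls in Class 4.2.
The magnesium fire-starter has burn rate 6.1 mm/s, which is > 2.5 mm/s, so it is Class 4.2 (Flammable Solid).
Burn rate 6.1 mm/s meets the Class 4.2 criterion (Flammable Solid), so the magnesium fire-starter is Class 4.2.
Total Class 4.2: (two 292 g packs = 584 g) + (two 404 g packs = 808 g) + 717 g = 2.109 kg.
That is within the Class 4.2 rail limit of 2.5 kg.

Yes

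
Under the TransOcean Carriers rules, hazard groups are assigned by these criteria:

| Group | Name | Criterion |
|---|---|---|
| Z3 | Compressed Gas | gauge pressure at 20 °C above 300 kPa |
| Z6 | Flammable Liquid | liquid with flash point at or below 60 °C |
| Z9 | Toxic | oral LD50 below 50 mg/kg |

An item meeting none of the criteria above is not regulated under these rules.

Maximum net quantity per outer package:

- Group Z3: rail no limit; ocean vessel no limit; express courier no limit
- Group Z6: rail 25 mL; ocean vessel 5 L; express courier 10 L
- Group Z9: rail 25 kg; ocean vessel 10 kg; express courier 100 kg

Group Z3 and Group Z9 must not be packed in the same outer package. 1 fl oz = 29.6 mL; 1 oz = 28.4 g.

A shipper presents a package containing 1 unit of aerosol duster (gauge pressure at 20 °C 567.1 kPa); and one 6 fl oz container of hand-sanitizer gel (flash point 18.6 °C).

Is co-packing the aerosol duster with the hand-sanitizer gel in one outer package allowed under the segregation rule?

Yes

The aerosol duster has gauge pressure at 20 °C 567.1 kPa, which is > 300 kPa, so it is Group Z3 (Compressed Gas).
Flash point 18.6 °C meets the Group Z6 criterion (Flammable Liquid), so the hand-sanitizer gel is Group Z6.
No segregation rule bars Group Z3 with Group Z6.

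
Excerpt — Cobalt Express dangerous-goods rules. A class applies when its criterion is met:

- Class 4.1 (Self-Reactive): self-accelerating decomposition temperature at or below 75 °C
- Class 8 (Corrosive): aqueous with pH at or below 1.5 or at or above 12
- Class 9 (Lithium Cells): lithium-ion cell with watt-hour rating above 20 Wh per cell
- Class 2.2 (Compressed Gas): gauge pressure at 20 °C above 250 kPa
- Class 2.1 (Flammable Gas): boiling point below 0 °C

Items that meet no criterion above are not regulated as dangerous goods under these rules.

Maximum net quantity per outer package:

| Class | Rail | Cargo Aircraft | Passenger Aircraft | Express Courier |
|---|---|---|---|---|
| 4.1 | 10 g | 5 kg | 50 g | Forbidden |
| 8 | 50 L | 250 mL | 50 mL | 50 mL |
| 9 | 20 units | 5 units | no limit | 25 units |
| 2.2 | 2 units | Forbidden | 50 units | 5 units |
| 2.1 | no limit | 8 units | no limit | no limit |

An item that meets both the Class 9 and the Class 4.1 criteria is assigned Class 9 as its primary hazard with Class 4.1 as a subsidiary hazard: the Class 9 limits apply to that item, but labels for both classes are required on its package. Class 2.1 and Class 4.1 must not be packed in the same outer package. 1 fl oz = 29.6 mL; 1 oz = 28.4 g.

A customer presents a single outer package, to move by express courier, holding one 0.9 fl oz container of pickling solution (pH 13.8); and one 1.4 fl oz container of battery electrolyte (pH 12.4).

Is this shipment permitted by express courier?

No

pH 13.8 meets the Class 8 criterion (Corrosive), so the pickling solution is Class 8.
With pH 12.4 (≥ 12), the battery electrolyte falls in Class 8.
Class 8 net quantity: (one 0.9 fl oz container = 26.64 mL) + (one 1.4 fl oz container = 41.44 mL) = 68.08 mL.
68.08 mL exceeds the express courier limit of 50 mL for Class 8.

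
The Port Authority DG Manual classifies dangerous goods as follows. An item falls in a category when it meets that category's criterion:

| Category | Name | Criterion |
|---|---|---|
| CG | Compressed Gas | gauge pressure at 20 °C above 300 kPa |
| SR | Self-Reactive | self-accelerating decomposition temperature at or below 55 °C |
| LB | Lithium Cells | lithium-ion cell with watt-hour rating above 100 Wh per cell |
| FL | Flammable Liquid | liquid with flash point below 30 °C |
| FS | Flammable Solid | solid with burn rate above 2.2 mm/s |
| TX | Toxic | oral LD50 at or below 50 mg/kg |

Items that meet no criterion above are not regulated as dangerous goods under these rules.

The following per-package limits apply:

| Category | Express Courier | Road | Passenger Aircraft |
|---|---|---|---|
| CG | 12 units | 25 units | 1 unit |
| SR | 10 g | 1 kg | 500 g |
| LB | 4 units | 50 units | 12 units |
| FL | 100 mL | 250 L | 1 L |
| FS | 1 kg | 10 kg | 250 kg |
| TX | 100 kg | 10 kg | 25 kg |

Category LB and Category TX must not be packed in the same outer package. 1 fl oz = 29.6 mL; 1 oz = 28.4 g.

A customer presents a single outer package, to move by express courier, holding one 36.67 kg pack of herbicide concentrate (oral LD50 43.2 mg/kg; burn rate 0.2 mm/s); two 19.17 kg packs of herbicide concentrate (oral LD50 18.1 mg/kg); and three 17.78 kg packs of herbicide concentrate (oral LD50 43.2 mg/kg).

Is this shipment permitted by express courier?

No

Herbicide concentrate: oral LD50 43.2 mg/kg ≤ 50 mg/kg → Category TX (Toxic).
With oral LD50 18.1 mg/kg (≤ 50 mg/kg), the herbicide concentrate falls in Category TX.
Herbicide concentrate: oral LD50 43.2 mg/kg ≤ 50 mg/kg → Category TX (Toxic).
Total Category TX: 36.67 kg + (two 19.17 kg packs = 38.34 kg) + (three 17.78 kg packs = 53.34 kg) = 128.35 kg.
That exceeds the Category TX express courier limit of 100 kg.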